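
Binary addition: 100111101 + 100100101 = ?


Align and add column by column (LSB to MSB, carry propagating):
  0100111101
+ 0100100101
  ----------
  col 0: 1 + 1 + 0 (carry in) = 2 → bit 0, carry out 1
  col 1: 0 + 0 + 1 (carry in) = 1 → bit 1, carry out 0
  col 2: 1 + 1 + 0 (carry in) = 2 → bit 0, carry out 1
  col 3: 1 + 0 + 1 (carry in) = 2 → bit 0, carry out 1
  col 4: 1 + 0 + 1 (carry in) = 2 → bit 0, carry out 1
  col 5: 1 + 1 + 1 (carry in) = 3 → bit 1, carry out 1
  col 6: 0 + 0 + 1 (carry in) = 1 → bit 1, carry out 0
  col 7: 0 + 0 + 0 (carry in) = 0 → bit 0, carry out 0
  col 8: 1 + 1 + 0 (carry in) = 2 → bit 0, carry out 1
  col 9: 0 + 0 + 1 (carry in) = 1 → bit 1, carry out 0
Reading bits MSB→LSB: 1001100010
Strip leading zeros: 1001100010
= 1001100010


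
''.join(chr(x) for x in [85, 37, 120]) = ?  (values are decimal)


Codes (decimal): 85 37 120
Per-code ASCII lookup:
  85  (range 65-90: uppercase, 85 - 65 = 20) → 'U'
  37  (special character) → '%'
  120  (range 97-122: lowercase, 120 - 97 = 23) → 'x'
= 'U%x'


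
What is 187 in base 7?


Divide by 7 repeatedly:
187 ÷ 7 = 26 remainder 5
26 ÷ 7 = 3 remainder 5
3 ÷ 7 = 0 remainder 3
Reading remainders bottom-up:
= 355


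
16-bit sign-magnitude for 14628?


Sign bit: 0 (positive)
Magnitude: 14628 = 011100100100100
= 0011100100100100


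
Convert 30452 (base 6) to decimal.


Positional values (base 6):
  2 × 6^0 = 2 × 1 = 2
  5 × 6^1 = 5 × 6 = 30
  4 × 6^2 = 4 × 36 = 144
  0 × 6^3 = 0 × 216 = 0
  3 × 6^4 = 3 × 1296 = 3888
Sum = 2 + 30 + 144 + 0 + 3888
= 4064


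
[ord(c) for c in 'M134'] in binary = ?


String: 'M134'  (4 characters)
Per-character ASCII lookup:
  'M': uppercase starts at 65: 'M' = 65 + 12 = 77 → 1001101
  '1': digits start at 48: '1' = 48 + 1 = 49 → 110001
  '3': digits start at 48: '3' = 48 + 3 = 51 → 110011
  '4': digits start at 48: '4' = 48 + 4 = 52 → 110100
= 1001101 110001 110011 110100


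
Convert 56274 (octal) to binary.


Each octal digit → 3 binary bits:
  5 = 101
  6 = 110
  2 = 010
  7 = 111
  4 = 100
Concatenate: 101 110 010 111 100
= 101110010111100


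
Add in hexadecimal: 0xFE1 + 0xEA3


Align and add column by column (LSB to MSB, each column mod 16 with carry):
  0FE1
+ 0EA3
  ----
  col 0: 1(1) + 3(3) + 0 (carry in) = 4 → 4(4), carry out 0
  col 1: E(14) + A(10) + 0 (carry in) = 24 → 8(8), carry out 1
  col 2: F(15) + E(14) + 1 (carry in) = 30 → E(14), carry out 1
  col 3: 0(0) + 0(0) + 1 (carry in) = 1 → 1(1), carry out 0
Reading digits MSB→LSB: 1E84
Strip leading zeros: 1E84
= 0x1E84


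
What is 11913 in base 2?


Divide by 2 repeatedly:
11913 ÷ 2 = 5956 remainder 1
5956 ÷ 2 = 2978 remainder 0
2978 ÷ 2 = 1489 remainder 0
1489 ÷ 2 = 744 remainder 1
744 ÷ 2 = 372 remainder 0
372 ÷ 2 = 186 remainder 0
186 ÷ 2 = 93 remainder 0
93 ÷ 2 = 46 remainder 1
46 ÷ 2 = 23 remainder 0
23 ÷ 2 = 11 remainder 1
11 ÷ 2 = 5 remainder 1
5 ÷ 2 = 2 remainder 1
2 ÷ 2 = 1 remainder 0
1 ÷ 2 = 0 remainder 1
Reading remainders bottom-up:
= 10111010001001


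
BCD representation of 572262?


Each digit → 4-bit binary:
  5 → 0101
  7 → 0111
  2 → 0010
  2 → 0010
  6 → 0110
  2 → 0010
= 0101 0111 0010 0010 0110 0010


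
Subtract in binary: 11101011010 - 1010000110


Align and subtract column by column (LSB to MSB, borrowing when needed):
  11101011010
- 01010000110
  -----------
  col 0: (0 - 0 borrow-in) - 0 → 0 - 0 = 0, borrow out 0
  col 1: (1 - 0 borrow-in) - 1 → 1 - 1 = 0, borrow out 0
  col 2: (0 - 0 borrow-in) - 1 → borrow from next column: (0+2) - 1 = 1, borrow out 1
  col 3: (1 - 1 borrow-in) - 0 → 0 - 0 = 0, borrow out 0
  col 4: (1 - 0 borrow-in) - 0 → 1 - 0 = 1, borrow out 0
  col 5: (0 - 0 borrow-in) - 0 → 0 - 0 = 0, borrow out 0
  col 6: (1 - 0 borrow-in) - 0 → 1 - 0 = 1, borrow out 0
  col 7: (0 - 0 borrow-in) - 1 → borrow from next column: (0+2) - 1 = 1, borrow out 1
  col 8: (1 - 1 borrow-in) - 0 → 0 - 0 = 0, borrow out 0
  col 9: (1 - 0 borrow-in) - 1 → 1 - 1 = 0, borrow out 0
  col 10: (1 - 0 borrow-in) - 0 → 1 - 0 = 1, borrow out 0
Reading bits MSB→LSB: 10011010100
Strip leading zeros: 10011010100
= 10011010100


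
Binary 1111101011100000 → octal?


Group into 3-bit groups: 001111101011100000
  001 = 1
  111 = 7
  101 = 5
  011 = 3
  100 = 4
  000 = 0
= 0o175340


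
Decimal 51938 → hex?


Divide by 16 repeatedly:
51938 ÷ 16 = 3246 remainder 2 (2)
3246 ÷ 16 = 202 remainder 14 (E)
202 ÷ 16 = 12 remainder 10 (A)
12 ÷ 16 = 0 remainder 12 (C)
Reading remainders bottom-up:
= 0xCAE2


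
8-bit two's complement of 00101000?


Original: 00101000
Step 1 - Invert all bits: 11010111
Step 2 - Add 1: 11010111 + 1
= 11011000 (represents -40)


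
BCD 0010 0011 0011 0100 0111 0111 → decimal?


Each 4-bit group → digit:
  0010 → 2
  0011 → 3
  0011 → 3
  0100 → 4
  0111 → 7
  0111 → 7
= 233477


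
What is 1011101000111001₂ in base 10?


Positional values:
Bit 0: 1 × 2^0 = 1
Bit 3: 1 × 2^3 = 8
Bit 4: 1 × 2^4 = 16
Bit 5: 1 × 2^5 = 32
Bit 9: 1 × 2^9 = 512
Bit 11: 1 × 2^11 = 2048
Bit 12: 1 × 2^12 = 4096
Bit 13: 1 × 2^13 = 8192
Bit 15: 1 × 2^15 = 32768
Sum = 1 + 8 + 16 + 32 + 512 + 2048 + 4096 + 8192 + 32768
= 47673


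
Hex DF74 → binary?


Each hex digit → 4 binary bits:
  D = 1101
  F = 1111
  7 = 0111
  4 = 0100
Concatenate: 1101 1111 0111 0100
= 1101111101110100


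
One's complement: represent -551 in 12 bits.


Original: 001000100111
Invert all bits:
  bit 0: 0 → 1
  bit 1: 0 → 1
  bit 2: 1 → 0
  bit 3: 0 → 1
  bit 4: 0 → 1
  bit 5: 0 → 1
  bit 6: 1 → 0
  bit 7: 0 → 1
  bit 8: 0 → 1
  bit 9: 1 → 0
  bit 10: 1 → 0
  bit 11: 1 → 0
= 110111011000


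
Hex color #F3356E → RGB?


Hex: #F3356E
R = F3₁₆ = 243
G = 35₁₆ = 53
B = 6E₁₆ = 110
= RGB(243, 53, 110)


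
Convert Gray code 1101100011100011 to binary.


Gray code: 1101100011100011
MSB stays the same: 1
Each subsequent bit = prev_binary XOR current_gray:
  B[1] = 1 XOR 1 = 0
  B[2] = 0 XOR 0 = 0
  B[3] = 0 XOR 1 = 1
  B[4] = 1 XOR 1 = 0
  B[5] = 0 XOR 0 = 0
  B[6] = 0 XOR 0 = 0
  B[7] = 0 XOR 0 = 0
  B[8] = 0 XOR 1 = 1
  B[9] = 1 XOR 1 = 0
  B[10] = 0 XOR 1 = 1
  B[11] = 1 XOR 0 = 1
  B[12] = 1 XOR 0 = 1
  B[13] = 1 XOR 0 = 1
  B[14] = 1 XOR 1 = 0
  B[15] = 0 XOR 1 = 1
= 1001000010111101 (37053 decimal)


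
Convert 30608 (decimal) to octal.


Divide by 8 repeatedly:
30608 ÷ 8 = 3826 remainder 0
3826 ÷ 8 = 478 remainder 2
478 ÷ 8 = 59 remainder 6
59 ÷ 8 = 7 remainder 3
7 ÷ 8 = 0 remainder 7
Reading remainders bottom-up:
= 0o73620


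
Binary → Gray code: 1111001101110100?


Binary: 1111001101110100
Gray code: G = B XOR (B >> 1)
B >> 1 = 0111100110111010
1111001101110100 XOR 0111100110111010:
  1 XOR 0 = 1
  1 XOR 1 = 0
  1 XOR 1 = 0
  1 XOR 1 = 0
  0 XOR 1 = 1
  0 XOR 0 = 0
  1 XOR 0 = 1
  1 XOR 1 = 0
  0 XOR 1 = 1
  1 XOR 0 = 1
  1 XOR 1 = 0
  1 XOR 1 = 0
  0 XOR 1 = 1
  1 XOR 0 = 1
  0 XOR 1 = 1
  0 XOR 0 = 0
= 1000101011001110


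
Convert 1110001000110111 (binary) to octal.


Group into 3-bit groups: 001110001000110111
  001 = 1
  110 = 6
  001 = 1
  000 = 0
  110 = 6
  111 = 7
= 0o161067


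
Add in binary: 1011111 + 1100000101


Align and add column by column (LSB to MSB, carry propagating):
  00001011111
+ 01100000101
  -----------
  col 0: 1 + 1 + 0 (carry in) = 2 → bit 0, carry out 1
  col 1: 1 + 0 + 1 (carry in) = 2 → bit 0, carry out 1
  col 2: 1 + 1 + 1 (carry in) = 3 → bit 1, carry out 1
  col 3: 1 + 0 + 1 (carry in) = 2 → bit 0, carry out 1
  col 4: 1 + 0 + 1 (carry in) = 2 → bit 0, carry out 1
  col 5: 0 + 0 + 1 (carry in) = 1 → bit 1, carry out 0
  col 6: 1 + 0 + 0 (carry in) = 1 → bit 1, carry out 0
  col 7: 0 + 0 + 0 (carry in) = 0 → bit 0, carry out 0
  col 8: 0 + 1 + 0 (carry in) = 1 → bit 1, carry out 0
  col 9: 0 + 1 + 0 (carry in) = 1 → bit 1, carry out 0
  col 10: 0 + 0 + 0 (carry in) = 0 → bit 0, carry out 0
Reading bits MSB→LSB: 01101100100
Strip leading zeros: 1101100100
= 1101100100


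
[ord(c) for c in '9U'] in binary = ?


String: '9U'  (2 characters)
Per-character ASCII lookup:
  '9': digits start at 48: '9' = 48 + 9 = 57 → 111001
  'U': uppercase starts at 65: 'U' = 65 + 20 = 85 → 1010101
= 111001 1010101


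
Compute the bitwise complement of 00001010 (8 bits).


Original: 00001010
Invert all bits:
  bit 0: 0 → 1
  bit 1: 0 → 1
  bit 2: 0 → 1
  bit 3: 0 → 1
  bit 4: 1 → 0
  bit 5: 0 → 1
  bit 6: 1 → 0
  bit 7: 0 → 1
= 11110101


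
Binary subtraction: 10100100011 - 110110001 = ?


Align and subtract column by column (LSB to MSB, borrowing when needed):
  10100100011
- 00110110001
  -----------
  col 0: (1 - 0 borrow-in) - 1 → 1 - 1 = 0, borrow out 0
  col 1: (1 - 0 borrow-in) - 0 → 1 - 0 = 1, borrow out 0
  col 2: (0 - 0 borrow-in) - 0 → 0 - 0 = 0, borrow out 0
  col 3: (0 - 0 borrow-in) - 0 → 0 - 0 = 0, borrow out 0
  col 4: (0 - 0 borrow-in) - 1 → borrow from next column: (0+2) - 1 = 1, borrow out 1
  col 5: (1 - 1 borrow-in) - 1 → borrow from next column: (0+2) - 1 = 1, borrow out 1
  col 6: (0 - 1 borrow-in) - 0 → borrow from next column: (-1+2) - 0 = 1, borrow out 1
  col 7: (0 - 1 borrow-in) - 1 → borrow from next column: (-1+2) - 1 = 0, borrow out 1
  col 8: (1 - 1 borrow-in) - 1 → borrow from next column: (0+2) - 1 = 1, borrow out 1
  col 9: (0 - 1 borrow-in) - 0 → borrow from next column: (-1+2) - 0 = 1, borrow out 1
  col 10: (1 - 1 borrow-in) - 0 → 0 - 0 = 0, borrow out 0
Reading bits MSB→LSB: 01101110010
Strip leading zeros: 1101110010
= 1101110010


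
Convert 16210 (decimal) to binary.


Divide by 2 repeatedly:
16210 ÷ 2 = 8105 remainder 0
8105 ÷ 2 = 4052 remainder 1
4052 ÷ 2 = 2026 remainder 0
2026 ÷ 2 = 1013 remainder 0
1013 ÷ 2 = 506 remainder 1
506 ÷ 2 = 253 remainder 0
253 ÷ 2 = 126 remainder 1
126 ÷ 2 = 63 remainder 0
63 ÷ 2 = 31 remainder 1
31 ÷ 2 = 15 remainder 1
15 ÷ 2 = 7 remainder 1
7 ÷ 2 = 3 remainder 1
3 ÷ 2 = 1 remainder 1
1 ÷ 2 = 0 remainder 1
Reading remainders bottom-up:
= 11111101010010


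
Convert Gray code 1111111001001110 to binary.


Gray code: 1111111001001110
MSB stays the same: 1
Each subsequent bit = prev_binary XOR current_gray:
  B[1] = 1 XOR 1 = 0
  B[2] = 0 XOR 1 = 1
  B[3] = 1 XOR 1 = 0
  B[4] = 0 XOR 1 = 1
  B[5] = 1 XOR 1 = 0
  B[6] = 0 XOR 1 = 1
  B[7] = 1 XOR 0 = 1
  B[8] = 1 XOR 0 = 1
  B[9] = 1 XOR 1 = 0
  B[10] = 0 XOR 0 = 0
  B[11] = 0 XOR 0 = 0
  B[12] = 0 XOR 1 = 1
  B[13] = 1 XOR 1 = 0
  B[14] = 0 XOR 1 = 1
  B[15] = 1 XOR 0 = 1
= 1010101110001011 (43915 decimal)


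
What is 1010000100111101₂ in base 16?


Group into 4-bit nibbles: 1010000100111101
  1010 = A
  0001 = 1
  0011 = 3
  1101 = D
= 0xA13D


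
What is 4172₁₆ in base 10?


Positional values:
Position 0: 2 × 16^0 = 2 × 1 = 2
Position 1: 7 × 16^1 = 7 × 16 = 112
Position 2: 1 × 16^2 = 1 × 256 = 256
Position 3: 4 × 16^3 = 4 × 4096 = 16384
Sum = 2 + 112 + 256 + 16384
= 16754


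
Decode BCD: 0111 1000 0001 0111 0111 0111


Each 4-bit group → digit:
  0111 → 7
  1000 → 8
  0001 → 1
  0111 → 7
  0111 → 7
  0111 → 7
= 781777


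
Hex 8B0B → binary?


Each hex digit → 4 binary bits:
  8 = 1000
  B = 1011
  0 = 0000
  B = 1011
Concatenate: 1000 1011 0000 1011
= 1000101100001011


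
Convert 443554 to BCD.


Each digit → 4-bit binary:
  4 → 0100
  4 → 0100
  3 → 0011
  5 → 0101
  5 → 0101
  4 → 0100
= 0100 0100 0011 0101 0101 0100


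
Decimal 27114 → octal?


Divide by 8 repeatedly:
27114 ÷ 8 = 3389 remainder 2
3389 ÷ 8 = 423 remainder 5
423 ÷ 8 = 52 remainder 7
52 ÷ 8 = 6 remainder 4
6 ÷ 8 = 0 remainder 6
Reading remainders bottom-up:
= 0o64752


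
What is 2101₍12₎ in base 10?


Positional values (base 12):
  1 × 12^0 = 1 × 1 = 1
  0 × 12^1 = 0 × 12 = 0
  1 × 12^2 = 1 × 144 = 144
  2 × 12^3 = 2 × 1728 = 3456
Sum = 1 + 0 + 144 + 3456
= 3601


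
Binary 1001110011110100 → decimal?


Positional values:
Bit 2: 1 × 2^2 = 4
Bit 4: 1 × 2^4 = 16
Bit 5: 1 × 2^5 = 32
Bit 6: 1 × 2^6 = 64
Bit 7: 1 × 2^7 = 128
Bit 10: 1 × 2^10 = 1024
Bit 11: 1 × 2^11 = 2048
Bit 12: 1 × 2^12 = 4096
Bit 15: 1 × 2^15 = 32768
Sum = 4 + 16 + 32 + 64 + 128 + 1024 + 2048 + 4096 + 32768
= 40180


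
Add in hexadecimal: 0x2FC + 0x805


Align and add column by column (LSB to MSB, each column mod 16 with carry):
  02FC
+ 0805
  ----
  col 0: C(12) + 5(5) + 0 (carry in) = 17 → 1(1), carry out 1
  col 1: F(15) + 0(0) + 1 (carry in) = 16 → 0(0), carry out 1
  col 2: 2(2) + 8(8) + 1 (carry in) = 11 → B(11), carry out 0
  col 3: 0(0) + 0(0) + 0 (carry in) = 0 → 0(0), carry out 0
Reading digits MSB→LSB: 0B01
Strip leading zeros: B01
= 0xB01


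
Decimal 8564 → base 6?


Divide by 6 repeatedly:
8564 ÷ 6 = 1427 remainder 2
1427 ÷ 6 = 237 remainder 5
237 ÷ 6 = 39 remainder 3
39 ÷ 6 = 6 remainder 3
6 ÷ 6 = 1 remainder 0
1 ÷ 6 = 0 remainder 1
Reading remainders bottom-up:
= 103352


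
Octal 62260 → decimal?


Positional values:
Position 0: 0 × 8^0 = 0
Position 1: 6 × 8^1 = 48
Position 2: 2 × 8^2 = 128
Position 3: 2 × 8^3 = 1024
Position 4: 6 × 8^4 = 24576
Sum = 0 + 48 + 128 + 1024 + 24576
= 25776


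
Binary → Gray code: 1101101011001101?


Binary: 1101101011001101
Gray code: G = B XOR (B >> 1)
B >> 1 = 0110110101100110
1101101011001101 XOR 0110110101100110:
  1 XOR 0 = 1
  1 XOR 1 = 0
  0 XOR 1 = 1
  1 XOR 0 = 1
  1 XOR 1 = 0
  0 XOR 1 = 1
  1 XOR 0 = 1
  0 XOR 1 = 1
  1 XOR 0 = 1
  1 XOR 1 = 0
  0 XOR 1 = 1
  0 XOR 0 = 0
  1 XOR 0 = 1
  1 XOR 1 = 0
  0 XOR 1 = 1
  1 XOR 0 = 1
= 1011011110101011


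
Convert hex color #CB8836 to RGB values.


Hex: #CB8836
R = CB₁₆ = 203
G = 88₁₆ = 136
B = 36₁₆ = 54
= RGB(203, 136, 54)


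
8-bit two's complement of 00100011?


Original: 00100011
Step 1 - Invert all bits: 11011100
Step 2 - Add 1: 11011100 + 1
= 11011101 (represents -35)


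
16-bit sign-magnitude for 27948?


Sign bit: 0 (positive)
Magnitude: 27948 = 110110100101100
= 0110110100101100


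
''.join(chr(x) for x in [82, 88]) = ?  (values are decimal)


Codes (decimal): 82 88
Per-code ASCII lookup:
  82  (range 65-90: uppercase, 82 - 65 = 17) → 'R'
  88  (range 65-90: uppercase, 88 - 65 = 23) → 'X'
= 'RX'


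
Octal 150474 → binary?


Each octal digit → 3 binary bits:
  1 = 001
  5 = 101
  0 = 000
  4 = 100
  7 = 111
  4 = 100
Concatenate: 001 101 000 100 111 100
= 001101000100111100


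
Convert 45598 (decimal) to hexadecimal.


Divide by 16 repeatedly:
45598 ÷ 16 = 2849 remainder 14 (E)
2849 ÷ 16 = 178 remainder 1 (1)
178 ÷ 16 = 11 remainder 2 (2)
11 ÷ 16 = 0 remainder 11 (B)
Reading remainders bottom-up:
= 0xB21E


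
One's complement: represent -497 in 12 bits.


Original: 000111110001
Invert all bits:
  bit 0: 0 → 1
  bit 1: 0 → 1
  bit 2: 0 → 1
  bit 3: 1 → 0
  bit 4: 1 → 0
  bit 5: 1 → 0
  bit 6: 1 → 0
  bit 7: 1 → 0
  bit 8: 0 → 1
  bit 9: 0 → 1
  bit 10: 0 → 1
  bit 11: 1 → 0
= 111000001110


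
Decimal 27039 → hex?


Divide by 16 repeatedly:
27039 ÷ 16 = 1689 remainder 15 (F)
1689 ÷ 16 = 105 remainder 9 (9)
105 ÷ 16 = 6 remainder 9 (9)
6 ÷ 16 = 0 remainder 6 (6)
Reading remainders bottom-up:
= 0x699F


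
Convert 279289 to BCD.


Each digit → 4-bit binary:
  2 → 0010
  7 → 0111
  9 → 1001
  2 → 0010
  8 → 1000
  9 → 1001
= 0010 0111 1001 0010 1000 1001


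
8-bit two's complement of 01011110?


Original: 01011110
Step 1 - Invert all bits: 10100001
Step 2 - Add 1: 10100001 + 1
= 10100010 (represents -94)


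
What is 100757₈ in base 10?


Positional values:
Position 0: 7 × 8^0 = 7
Position 1: 5 × 8^1 = 40
Position 2: 7 × 8^2 = 448
Position 3: 0 × 8^3 = 0
Position 4: 0 × 8^4 = 0
Position 5: 1 × 8^5 = 32768
Sum = 7 + 40 + 448 + 0 + 0 + 32768
= 33263


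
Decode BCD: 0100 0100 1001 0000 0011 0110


Each 4-bit group → digit:
  0100 → 4
  0100 → 4
  1001 → 9
  0000 → 0
  0011 → 3
  0110 → 6
= 449036


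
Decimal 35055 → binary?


Divide by 2 repeatedly:
35055 ÷ 2 = 17527 remainder 1
17527 ÷ 2 = 8763 remainder 1
8763 ÷ 2 = 4381 remainder 1
4381 ÷ 2 = 2190 remainder 1
2190 ÷ 2 = 1095 remainder 0
1095 ÷ 2 = 547 remainder 1
547 ÷ 2 = 273 remainder 1
273 ÷ 2 = 136 remainder 1
136 ÷ 2 = 68 remainder 0
68 ÷ 2 = 34 remainder 0
34 ÷ 2 = 17 remainder 0
17 ÷ 2 = 8 remainder 1
8 ÷ 2 = 4 remainder 0
4 ÷ 2 = 2 remainder 0
2 ÷ 2 = 1 remainder 0
1 ÷ 2 = 0 remainder 1
Reading remainders bottom-up:
= 1000100011101111


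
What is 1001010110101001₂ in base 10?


Positional values:
Bit 0: 1 × 2^0 = 1
Bit 3: 1 × 2^3 = 8
Bit 5: 1 × 2^5 = 32
Bit 7: 1 × 2^7 = 128
Bit 8: 1 × 2^8 = 256
Bit 10: 1 × 2^10 = 1024
Bit 12: 1 × 2^12 = 4096
Bit 15: 1 × 2^15 = 32768
Sum = 1 + 8 + 32 + 128 + 256 + 1024 + 4096 + 32768
= 38313


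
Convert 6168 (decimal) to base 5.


Divide by 5 repeatedly:
6168 ÷ 5 = 1233 remainder 3
1233 ÷ 5 = 246 remainder 3
246 ÷ 5 = 49 remainder 1
49 ÷ 5 = 9 remainder 4
9 ÷ 5 = 1 remainder 4
1 ÷ 5 = 0 remainder 1
Reading remainders bottom-up:
= 144133


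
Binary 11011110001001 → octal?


Group into 3-bit groups: 011011110001001
  011 = 3
  011 = 3
  110 = 6
  001 = 1
  001 = 1
= 0o33611


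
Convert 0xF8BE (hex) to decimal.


Positional values:
Position 0: E × 16^0 = 14 × 1 = 14
Position 1: B × 16^1 = 11 × 16 = 176
Position 2: 8 × 16^2 = 8 × 256 = 2048
Position 3: F × 16^3 = 15 × 4096 = 61440
Sum = 14 + 176 + 2048 + 61440
= 63678


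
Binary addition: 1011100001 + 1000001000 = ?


Align and add column by column (LSB to MSB, carry propagating):
  01011100001
+ 01000001000
  -----------
  col 0: 1 + 0 + 0 (carry in) = 1 → bit 1, carry out 0
  col 1: 0 + 0 + 0 (carry in) = 0 → bit 0, carry out 0
  col 2: 0 + 0 + 0 (carry in) = 0 → bit 0, carry out 0
  col 3: 0 + 1 + 0 (carry in) = 1 → bit 1, carry out 0
  col 4: 0 + 0 + 0 (carry in) = 0 → bit 0, carry out 0
  col 5: 1 + 0 + 0 (carry in) = 1 → bit 1, carry out 0
  col 6: 1 + 0 + 0 (carry in) = 1 → bit 1, carry out 0
  col 7: 1 + 0 + 0 (carry in) = 1 → bit 1, carry out 0
  col 8: 0 + 0 + 0 (carry in) = 0 → bit 0, carry out 0
  col 9: 1 + 1 + 0 (carry in) = 2 → bit 0, carry out 1
  col 10: 0 + 0 + 1 (carry in) = 1 → bit 1, carry out 0
Reading bits MSB→LSB: 10011101001
Strip leading zeros: 10011101001
= 10011101001


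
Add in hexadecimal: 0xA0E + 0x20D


Align and add column by column (LSB to MSB, each column mod 16 with carry):
  0A0E
+ 020D
  ----
  col 0: E(14) + D(13) + 0 (carry in) = 27 → B(11), carry out 1
  col 1: 0(0) + 0(0) + 1 (carry in) = 1 → 1(1), carry out 0
  col 2: A(10) + 2(2) + 0 (carry in) = 12 → C(12), carry out 0
  col 3: 0(0) + 0(0) + 0 (carry in) = 0 → 0(0), carry out 0
Reading digits MSB→LSB: 0C1B
Strip leading zeros: C1B
= 0xC1B


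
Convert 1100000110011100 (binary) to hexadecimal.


Group into 4-bit nibbles: 1100000110011100
  1100 = C
  0001 = 1
  1001 = 9
  1100 = C
= 0xC19C


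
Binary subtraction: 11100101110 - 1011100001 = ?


Align and subtract column by column (LSB to MSB, borrowing when needed):
  11100101110
- 01011100001
  -----------
  col 0: (0 - 0 borrow-in) - 1 → borrow from next column: (0+2) - 1 = 1, borrow out 1
  col 1: (1 - 1 borrow-in) - 0 → 0 - 0 = 0, borrow out 0
  col 2: (1 - 0 borrow-in) - 0 → 1 - 0 = 1, borrow out 0
  col 3: (1 - 0 borrow-in) - 0 → 1 - 0 = 1, borrow out 0
  col 4: (0 - 0 borrow-in) - 0 → 0 - 0 = 0, borrow out 0
  col 5: (1 - 0 borrow-in) - 1 → 1 - 1 = 0, borrow out 0
  col 6: (0 - 0 borrow-in) - 1 → borrow from next column: (0+2) - 1 = 1, borrow out 1
  col 7: (0 - 1 borrow-in) - 1 → borrow from next column: (-1+2) - 1 = 0, borrow out 1
  col 8: (1 - 1 borrow-in) - 0 → 0 - 0 = 0, borrow out 0
  col 9: (1 - 0 borrow-in) - 1 → 1 - 1 = 0, borrow out 0
  col 10: (1 - 0 borrow-in) - 0 → 1 - 0 = 1, borrow out 0
Reading bits MSB→LSB: 10001001101
Strip leading zeros: 10001001101
= 10001001101


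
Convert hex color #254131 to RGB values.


Hex: #254131
R = 25₁₆ = 37
G = 41₁₆ = 65
B = 31₁₆ = 49
= RGB(37, 65, 49)


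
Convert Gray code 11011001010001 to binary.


Gray code: 11011001010001
MSB stays the same: 1
Each subsequent bit = prev_binary XOR current_gray:
  B[1] = 1 XOR 1 = 0
  B[2] = 0 XOR 0 = 0
  B[3] = 0 XOR 1 = 1
  B[4] = 1 XOR 1 = 0
  B[5] = 0 XOR 0 = 0
  B[6] = 0 XOR 0 = 0
  B[7] = 0 XOR 1 = 1
  B[8] = 1 XOR 0 = 1
  B[9] = 1 XOR 1 = 0
  B[10] = 0 XOR 0 = 0
  B[11] = 0 XOR 0 = 0
  B[12] = 0 XOR 0 = 0
  B[13] = 0 XOR 1 = 1
= 10010001100001 (9313 decimal)


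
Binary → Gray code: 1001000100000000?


Binary: 1001000100000000
Gray code: G = B XOR (B >> 1)
B >> 1 = 0100100010000000
1001000100000000 XOR 0100100010000000:
  1 XOR 0 = 1
  0 XOR 1 = 1
  0 XOR 0 = 0
  1 XOR 0 = 1
  0 XOR 1 = 1
  0 XOR 0 = 0
  0 XOR 0 = 0
  1 XOR 0 = 1
  0 XOR 1 = 1
  0 XOR 0 = 0
  0 XOR 0 = 0
  0 XOR 0 = 0
  0 XOR 0 = 0
  0 XOR 0 = 0
  0 XOR 0 = 0
  0 XOR 0 = 0
= 1101100110000000


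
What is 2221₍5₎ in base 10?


Positional values (base 5):
  1 × 5^0 = 1 × 1 = 1
  2 × 5^1 = 2 × 5 = 10
  2 × 5^2 = 2 × 25 = 50
  2 × 5^3 = 2 × 125 = 250
Sum = 1 + 10 + 50 + 250
= 311


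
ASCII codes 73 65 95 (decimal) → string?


Codes (decimal): 73 65 95
Per-code ASCII lookup:
  73  (range 65-90: uppercase, 73 - 65 = 8) → 'I'
  65  (range 65-90: uppercase, 65 - 65 = 0) → 'A'
  95  (special character) → '_'
= 'IA_'


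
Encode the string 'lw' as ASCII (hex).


String: 'lw'  (2 characters)
Per-character ASCII lookup:
  'l': lowercase starts at 97: 'l' = 97 + 11 = 108 → 0x6C
  'w': lowercase starts at 97: 'w' = 97 + 22 = 119 → 0x77
= 0x6C 0x77


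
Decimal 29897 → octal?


Divide by 8 repeatedly:
29897 ÷ 8 = 3737 remainder 1
3737 ÷ 8 = 467 remainder 1
467 ÷ 8 = 58 remainder 3
58 ÷ 8 = 7 remainder 2
7 ÷ 8 = 0 remainder 7
Reading remainders bottom-up:
= 0o72311


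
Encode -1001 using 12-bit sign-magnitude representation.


Sign bit: 1 (negative)
Magnitude: 1001 = 01111101001
= 101111101001


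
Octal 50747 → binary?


Each octal digit → 3 binary bits:
  5 = 101
  0 = 000
  7 = 111
  4 = 100
  7 = 111
Concatenate: 101 000 111 100 111
= 101000111100111


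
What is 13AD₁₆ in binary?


Each hex digit → 4 binary bits:
  1 = 0001
  3 = 0011
  A = 1010
  D = 1101
Concatenate: 0001 0011 1010 1101
= 0001001110101101


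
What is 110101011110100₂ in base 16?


Group into 4-bit nibbles: 0110101011110100
  0110 = 6
  1010 = A
  1111 = F
  0100 = 4
= 0x6AF4


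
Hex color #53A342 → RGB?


Hex: #53A342
R = 53₁₆ = 83
G = A3₁₆ = 163
B = 42₁₆ = 66
= RGB(83, 163, 66)


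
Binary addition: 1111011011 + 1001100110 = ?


Align and add column by column (LSB to MSB, carry propagating):
  01111011011
+ 01001100110
  -----------
  col 0: 1 + 0 + 0 (carry in) = 1 → bit 1, carry out 0
  col 1: 1 + 1 + 0 (carry in) = 2 → bit 0, carry out 1
  col 2: 0 + 1 + 1 (carry in) = 2 → bit 0, carry out 1
  col 3: 1 + 0 + 1 (carry in) = 2 → bit 0, carry out 1
  col 4: 1 + 0 + 1 (carry in) = 2 → bit 0, carry out 1
  col 5: 0 + 1 + 1 (carry in) = 2 → bit 0, carry out 1
  col 6: 1 + 1 + 1 (carry in) = 3 → bit 1, carry out 1
  col 7: 1 + 0 + 1 (carry in) = 2 → bit 0, carry out 1
  col 8: 1 + 0 + 1 (carry in) = 2 → bit 0, carry out 1
  col 9: 1 + 1 + 1 (carry in) = 3 → bit 1, carry out 1
  col 10: 0 + 0 + 1 (carry in) = 1 → bit 1, carry out 0
Reading bits MSB→LSB: 11001000001
Strip leading zeros: 11001000001
= 11001000001


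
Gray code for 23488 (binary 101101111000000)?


Binary: 101101111000000
Gray code: G = B XOR (B >> 1)
B >> 1 = 010110111100000
101101111000000 XOR 010110111100000:
  1 XOR 0 = 1
  0 XOR 1 = 1
  1 XOR 0 = 1
  1 XOR 1 = 0
  0 XOR 1 = 1
  1 XOR 0 = 1
  1 XOR 1 = 0
  1 XOR 1 = 0
  1 XOR 1 = 0
  0 XOR 1 = 1
  0 XOR 0 = 0
  0 XOR 0 = 0
  0 XOR 0 = 0
  0 XOR 0 = 0
  0 XOR 0 = 0
= 111011000100000


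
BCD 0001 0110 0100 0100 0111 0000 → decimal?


Each 4-bit group → digit:
  0001 → 1
  0110 → 6
  0100 → 4
  0100 → 4
  0111 → 7
  0000 → 0
= 164470


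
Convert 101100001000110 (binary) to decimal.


Positional values:
Bit 1: 1 × 2^1 = 2
Bit 2: 1 × 2^2 = 4
Bit 6: 1 × 2^6 = 64
Bit 11: 1 × 2^11 = 2048
Bit 12: 1 × 2^12 = 4096
Bit 14: 1 × 2^14 = 16384
Sum = 2 + 4 + 64 + 2048 + 4096 + 16384
= 22598


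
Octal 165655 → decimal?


Positional values:
Position 0: 5 × 8^0 = 5
Position 1: 5 × 8^1 = 40
Position 2: 6 × 8^2 = 384
Position 3: 5 × 8^3 = 2560
Position 4: 6 × 8^4 = 24576
Position 5: 1 × 8^5 = 32768
Sum = 5 + 40 + 384 + 2560 + 24576 + 32768
= 60333


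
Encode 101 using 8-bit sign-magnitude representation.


Sign bit: 0 (positive)
Magnitude: 101 = 1100101
= 01100101


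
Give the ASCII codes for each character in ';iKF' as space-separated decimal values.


String: ';iKF'  (4 characters)
Per-character ASCII lookup:
  ';': special character: ';' = 59
  'i': lowercase starts at 97: 'i' = 97 + 8 = 105
  'K': uppercase starts at 65: 'K' = 65 + 10 = 75
  'F': uppercase starts at 65: 'F' = 65 + 5 = 70
= 59 105 75 70


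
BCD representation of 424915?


Each digit → 4-bit binary:
  4 → 0100
  2 → 0010
  4 → 0100
  9 → 1001
  1 → 0001
  5 → 0101
= 0100 0010 0100 1001 0001 0101


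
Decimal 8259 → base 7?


Divide by 7 repeatedly:
8259 ÷ 7 = 1179 remainder 6
1179 ÷ 7 = 168 remainder 3
168 ÷ 7 = 24 remainder 0
24 ÷ 7 = 3 remainder 3
3 ÷ 7 = 0 remainder 3
Reading remainders bottom-up:
= 33036


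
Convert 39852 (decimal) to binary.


Divide by 2 repeatedly:
39852 ÷ 2 = 19926 remainder 0
19926 ÷ 2 = 9963 remainder 0
9963 ÷ 2 = 4981 remainder 1
4981 ÷ 2 = 2490 remainder 1
2490 ÷ 2 = 1245 remainder 0
1245 ÷ 2 = 622 remainder 1
622 ÷ 2 = 311 remainder 0
311 ÷ 2 = 155 remainder 1
155 ÷ 2 = 77 remainder 1
77 ÷ 2 = 38 remainder 1
38 ÷ 2 = 19 remainder 0
19 ÷ 2 = 9 remainder 1
9 ÷ 2 = 4 remainder 1
4 ÷ 2 = 2 remainder 0
2 ÷ 2 = 1 remainder 0
1 ÷ 2 = 0 remainder 1
Reading remainders bottom-up:
= 1001101110101100


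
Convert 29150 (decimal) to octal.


Divide by 8 repeatedly:
29150 ÷ 8 = 3643 remainder 6
3643 ÷ 8 = 455 remainder 3
455 ÷ 8 = 56 remainder 7
56 ÷ 8 = 7 remainder 0
7 ÷ 8 = 0 remainder 7
Reading remainders bottom-up:
= 0o70736


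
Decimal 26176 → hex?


Divide by 16 repeatedly:
26176 ÷ 16 = 1636 remainder 0 (0)
1636 ÷ 16 = 102 remainder 4 (4)
102 ÷ 16 = 6 remainder 6 (6)
6 ÷ 16 = 0 remainder 6 (6)
Reading remainders bottom-up:
= 0x6640


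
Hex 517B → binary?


Each hex digit → 4 binary bits:
  5 = 0101
  1 = 0001
  7 = 0111
  B = 1011
Concatenate: 0101 0001 0111 1011
= 0101000101111011


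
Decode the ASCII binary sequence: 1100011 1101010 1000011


Codes (binary): 1100011 1101010 1000011
Per-code ASCII lookup:
  1100011 = 99  (range 97-122: lowercase, 99 - 97 = 2) → 'c'
  1101010 = 106  (range 97-122: lowercase, 106 - 97 = 9) → 'j'
  1000011 = 67  (range 65-90: uppercase, 67 - 65 = 2) → 'C'
= 'cjC'


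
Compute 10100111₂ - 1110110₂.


Align and subtract column by column (LSB to MSB, borrowing when needed):
  10100111
- 01110110
  --------
  col 0: (1 - 0 borrow-in) - 0 → 1 - 0 = 1, borrow out 0
  col 1: (1 - 0 borrow-in) - 1 → 1 - 1 = 0, borrow out 0
  col 2: (1 - 0 borrow-in) - 1 → 1 - 1 = 0, borrow out 0
  col 3: (0 - 0 borrow-in) - 0 → 0 - 0 = 0, borrow out 0
  col 4: (0 - 0 borrow-in) - 1 → borrow from next column: (0+2) - 1 = 1, borrow out 1
  col 5: (1 - 1 borrow-in) - 1 → borrow from next column: (0+2) - 1 = 1, borrow out 1
  col 6: (0 - 1 borrow-in) - 1 → borrow from next column: (-1+2) - 1 = 0, borrow out 1
  col 7: (1 - 1 borrow-in) - 0 → 0 - 0 = 0, borrow out 0
Reading bits MSB→LSB: 00110001
Strip leading zeros: 110001
= 110001


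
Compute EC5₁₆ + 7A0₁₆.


Align and add column by column (LSB to MSB, each column mod 16 with carry):
  0EC5
+ 07A0
  ----
  col 0: 5(5) + 0(0) + 0 (carry in) = 5 → 5(5), carry out 0
  col 1: C(12) + A(10) + 0 (carry in) = 22 → 6(6), carry out 1
  col 2: E(14) + 7(7) + 1 (carry in) = 22 → 6(6), carry out 1
  col 3: 0(0) + 0(0) + 1 (carry in) = 1 → 1(1), carry out 0
Reading digits MSB→LSB: 1665
Strip leading zeros: 1665
= 0x1665


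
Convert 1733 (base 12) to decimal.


Positional values (base 12):
  3 × 12^0 = 3 × 1 = 3
  3 × 12^1 = 3 × 12 = 36
  7 × 12^2 = 7 × 144 = 1008
  1 × 12^3 = 1 × 1728 = 1728
Sum = 3 + 36 + 1008 + 1728
= 2775


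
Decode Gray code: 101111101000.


Gray code: 101111101000
MSB stays the same: 1
Each subsequent bit = prev_binary XOR current_gray:
  B[1] = 1 XOR 0 = 1
  B[2] = 1 XOR 1 = 0
  B[3] = 0 XOR 1 = 1
  B[4] = 1 XOR 1 = 0
  B[5] = 0 XOR 1 = 1
  B[6] = 1 XOR 1 = 0
  B[7] = 0 XOR 0 = 0
  B[8] = 0 XOR 1 = 1
  B[9] = 1 XOR 0 = 1
  B[10] = 1 XOR 0 = 1
  B[11] = 1 XOR 0 = 1
= 110101001111 (3407 decimal)


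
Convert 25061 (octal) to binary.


Each octal digit → 3 binary bits:
  2 = 010
  5 = 101
  0 = 000
  6 = 110
  1 = 001
Concatenate: 010 101 000 110 001
= 010101000110001


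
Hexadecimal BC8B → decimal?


Positional values:
Position 0: B × 16^0 = 11 × 1 = 11
Position 1: 8 × 16^1 = 8 × 16 = 128
Position 2: C × 16^2 = 12 × 256 = 3072
Position 3: B × 16^3 = 11 × 4096 = 45056
Sum = 11 + 128 + 3072 + 45056
= 48267


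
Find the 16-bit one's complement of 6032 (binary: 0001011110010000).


Original: 0001011110010000
Invert all bits:
  bit 0: 0 → 1
  bit 1: 0 → 1
  bit 2: 0 → 1
  bit 3: 1 → 0
  bit 4: 0 → 1
  bit 5: 1 → 0
  bit 6: 1 → 0
  bit 7: 1 → 0
  bit 8: 1 → 0
  bit 9: 0 → 1
  bit 10: 0 → 1
  bit 11: 1 → 0
  bit 12: 0 → 1
  bit 13: 0 → 1
  bit 14: 0 → 1
  bit 15: 0 → 1
= 1110100001101111


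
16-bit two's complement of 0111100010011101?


Original: 0111100010011101
Step 1 - Invert all bits: 1000011101100010
Step 2 - Add 1: 1000011101100010 + 1
= 1000011101100011 (represents -30877)


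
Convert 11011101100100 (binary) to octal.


Group into 3-bit groups: 011011101100100
  011 = 3
  011 = 3
  101 = 5
  100 = 4
  100 = 4
= 0o33544


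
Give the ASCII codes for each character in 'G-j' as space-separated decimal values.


String: 'G-j'  (3 characters)
Per-character ASCII lookup:
  'G': uppercase starts at 65: 'G' = 65 + 6 = 71
  '-': special character: '-' = 45
  'j': lowercase starts at 97: 'j' = 97 + 9 = 106
= 71 45 106


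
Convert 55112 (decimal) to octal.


Divide by 8 repeatedly:
55112 ÷ 8 = 6889 remainder 0
6889 ÷ 8 = 861 remainder 1
861 ÷ 8 = 107 remainder 5
107 ÷ 8 = 13 remainder 3
13 ÷ 8 = 1 remainder 5
1 ÷ 8 = 0 remainder 1
Reading remainders bottom-up:
= 0o153510


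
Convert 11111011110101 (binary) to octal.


Group into 3-bit groups: 011111011110101
  011 = 3
  111 = 7
  011 = 3
  110 = 6
  101 = 5
= 0o37365


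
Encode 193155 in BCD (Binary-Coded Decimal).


Each digit → 4-bit binary:
  1 → 0001
  9 → 1001
  3 → 0011
  1 → 0001
  5 → 0101
  5 → 0101
= 0001 1001 0011 0001 0101 0101


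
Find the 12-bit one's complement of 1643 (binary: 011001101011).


Original: 011001101011
Invert all bits:
  bit 0: 0 → 1
  bit 1: 1 → 0
  bit 2: 1 → 0
  bit 3: 0 → 1
  bit 4: 0 → 1
  bit 5: 1 → 0
  bit 6: 1 → 0
  bit 7: 0 → 1
  bit 8: 1 → 0
  bit 9: 0 → 1
  bit 10: 1 → 0
  bit 11: 1 → 0
= 100110010100


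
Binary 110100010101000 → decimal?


Positional values:
Bit 3: 1 × 2^3 = 8
Bit 5: 1 × 2^5 = 32
Bit 7: 1 × 2^7 = 128
Bit 11: 1 × 2^11 = 2048
Bit 13: 1 × 2^13 = 8192
Bit 14: 1 × 2^14 = 16384
Sum = 8 + 32 + 128 + 2048 + 8192 + 16384
= 26792


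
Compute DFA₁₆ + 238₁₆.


Align and add column by column (LSB to MSB, each column mod 16 with carry):
  0DFA
+ 0238
  ----
  col 0: A(10) + 8(8) + 0 (carry in) = 18 → 2(2), carry out 1
  col 1: F(15) + 3(3) + 1 (carry in) = 19 → 3(3), carry out 1
  col 2: D(13) + 2(2) + 1 (carry in) = 16 → 0(0), carry out 1
  col 3: 0(0) + 0(0) + 1 (carry in) = 1 → 1(1), carry out 0
Reading digits MSB→LSB: 1032
Strip leading zeros: 1032
= 0x1032


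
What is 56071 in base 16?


Divide by 16 repeatedly:
56071 ÷ 16 = 3504 remainder 7 (7)
3504 ÷ 16 = 219 remainder 0 (0)
219 ÷ 16 = 13 remainder 11 (B)
13 ÷ 16 = 0 remainder 13 (D)
Reading remainders bottom-up:
= 0xDB07


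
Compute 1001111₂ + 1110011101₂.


Align and add column by column (LSB to MSB, carry propagating):
  00001001111
+ 01110011101
  -----------
  col 0: 1 + 1 + 0 (carry in) = 2 → bit 0, carry out 1
  col 1: 1 + 0 + 1 (carry in) = 2 → bit 0, carry out 1
  col 2: 1 + 1 + 1 (carry in) = 3 → bit 1, carry out 1
  col 3: 1 + 1 + 1 (carry in) = 3 → bit 1, carry out 1
  col 4: 0 + 1 + 1 (carry in) = 2 → bit 0, carry out 1
  col 5: 0 + 0 + 1 (carry in) = 1 → bit 1, carry out 0
  col 6: 1 + 0 + 0 (carry in) = 1 → bit 1, carry out 0
  col 7: 0 + 1 + 0 (carry in) = 1 → bit 1, carry out 0
  col 8: 0 + 1 + 0 (carry in) = 1 → bit 1, carry out 0
  col 9: 0 + 1 + 0 (carry in) = 1 → bit 1, carry out 0
  col 10: 0 + 0 + 0 (carry in) = 0 → bit 0, carry out 0
Reading bits MSB→LSB: 01111101100
Strip leading zeros: 1111101100
= 1111101100


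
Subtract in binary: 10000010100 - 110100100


Align and subtract column by column (LSB to MSB, borrowing when needed):
  10000010100
- 00110100100
  -----------
  col 0: (0 - 0 borrow-in) - 0 → 0 - 0 = 0, borrow out 0
  col 1: (0 - 0 borrow-in) - 0 → 0 - 0 = 0, borrow out 0
  col 2: (1 - 0 borrow-in) - 1 → 1 - 1 = 0, borrow out 0
  col 3: (0 - 0 borrow-in) - 0 → 0 - 0 = 0, borrow out 0
  col 4: (1 - 0 borrow-in) - 0 → 1 - 0 = 1, borrow out 0
  col 5: (0 - 0 borrow-in) - 1 → borrow from next column: (0+2) - 1 = 1, borrow out 1
  col 6: (0 - 1 borrow-in) - 0 → borrow from next column: (-1+2) - 0 = 1, borrow out 1
  col 7: (0 - 1 borrow-in) - 1 → borrow from next column: (-1+2) - 1 = 0, borrow out 1
  col 8: (0 - 1 borrow-in) - 1 → borrow from next column: (-1+2) - 1 = 0, borrow out 1
  col 9: (0 - 1 borrow-in) - 0 → borrow from next column: (-1+2) - 0 = 1, borrow out 1
  col 10: (1 - 1 borrow-in) - 0 → 0 - 0 = 0, borrow out 0
Reading bits MSB→LSB: 01001110000
Strip leading zeros: 1001110000
= 1001110000


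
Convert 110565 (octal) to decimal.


Positional values:
Position 0: 5 × 8^0 = 5
Position 1: 6 × 8^1 = 48
Position 2: 5 × 8^2 = 320
Position 3: 0 × 8^3 = 0
Position 4: 1 × 8^4 = 4096
Position 5: 1 × 8^5 = 32768
Sum = 5 + 48 + 320 + 0 + 4096 + 32768
= 37237


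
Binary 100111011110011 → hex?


Group into 4-bit nibbles: 0100111011110011
  0100 = 4
  1110 = E
  1111 = F
  0011 = 3
= 0x4EF3


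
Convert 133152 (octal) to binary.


Each octal digit → 3 binary bits:
  1 = 001
  3 = 011
  3 = 011
  1 = 001
  5 = 101
  2 = 010
Concatenate: 001 011 011 001 101 010
= 001011011001101010


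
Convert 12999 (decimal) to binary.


Divide by 2 repeatedly:
12999 ÷ 2 = 6499 remainder 1
6499 ÷ 2 = 3249 remainder 1
3249 ÷ 2 = 1624 remainder 1
1624 ÷ 2 = 812 remainder 0
812 ÷ 2 = 406 remainder 0
406 ÷ 2 = 203 remainder 0
203 ÷ 2 = 101 remainder 1
101 ÷ 2 = 50 remainder 1
50 ÷ 2 = 25 remainder 0
25 ÷ 2 = 12 remainder 1
12 ÷ 2 = 6 remainder 0
6 ÷ 2 = 3 remainder 0
3 ÷ 2 = 1 remainder 1
1 ÷ 2 = 0 remainder 1
Reading remainders bottom-up:
= 11001011000111


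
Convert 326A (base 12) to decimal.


Positional values (base 12):
  A × 12^0 = 10 × 1 = 10
  6 × 12^1 = 6 × 12 = 72
  2 × 12^2 = 2 × 144 = 288
  3 × 12^3 = 3 × 1728 = 5184
Sum = 10 + 72 + 288 + 5184
= 5554


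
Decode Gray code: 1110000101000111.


Gray code: 1110000101000111
MSB stays the same: 1
Each subsequent bit = prev_binary XOR current_gray:
  B[1] = 1 XOR 1 = 0
  B[2] = 0 XOR 1 = 1
  B[3] = 1 XOR 0 = 1
  B[4] = 1 XOR 0 = 1
  B[5] = 1 XOR 0 = 1
  B[6] = 1 XOR 0 = 1
  B[7] = 1 XOR 1 = 0
  B[8] = 0 XOR 0 = 0
  B[9] = 0 XOR 1 = 1
  B[10] = 1 XOR 0 = 1
  B[11] = 1 XOR 0 = 1
  B[12] = 1 XOR 0 = 1
  B[13] = 1 XOR 1 = 0
  B[14] = 0 XOR 1 = 1
  B[15] = 1 XOR 1 = 0
= 1011111001111010 (48762 decimal)


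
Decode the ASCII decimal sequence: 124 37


Codes (decimal): 124 37
Per-code ASCII lookup:
  124  (special character) → '|'
  37  (special character) → '%'
= '|%'


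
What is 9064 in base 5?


Divide by 5 repeatedly:
9064 ÷ 5 = 1812 remainder 4
1812 ÷ 5 = 362 remainder 2
362 ÷ 5 = 72 remainder 2
72 ÷ 5 = 14 remainder 2
14 ÷ 5 = 2 remainder 4
2 ÷ 5 = 0 remainder 2
Reading remainders bottom-up:
= 242224


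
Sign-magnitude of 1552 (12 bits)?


Sign bit: 0 (positive)
Magnitude: 1552 = 11000010000
= 011000010000


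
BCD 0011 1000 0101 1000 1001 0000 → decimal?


Each 4-bit group → digit:
  0011 → 3
  1000 → 8
  0101 → 5
  1000 → 8
  1001 → 9
  0000 → 0
= 385890


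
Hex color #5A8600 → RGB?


Hex: #5A8600
R = 5A₁₆ = 90
G = 86₁₆ = 134
B = 00₁₆ = 0
= RGB(90, 134, 0)


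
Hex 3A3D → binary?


Each hex digit → 4 binary bits:
  3 = 0011
  A = 1010
  3 = 0011
  D = 1101
Concatenate: 0011 1010 0011 1101
= 0011101000111101


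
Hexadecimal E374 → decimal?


Positional values:
Position 0: 4 × 16^0 = 4 × 1 = 4
Position 1: 7 × 16^1 = 7 × 16 = 112
Position 2: 3 × 16^2 = 3 × 256 = 768
Position 3: E × 16^3 = 14 × 4096 = 57344
Sum = 4 + 112 + 768 + 57344
= 58228


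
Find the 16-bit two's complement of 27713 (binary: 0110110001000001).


Original: 0110110001000001
Step 1 - Invert all bits: 1001001110111110
Step 2 - Add 1: 1001001110111110 + 1
= 1001001110111111 (represents -27713)


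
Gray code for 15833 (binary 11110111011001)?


Binary: 11110111011001
Gray code: G = B XOR (B >> 1)
B >> 1 = 01111011101100
11110111011001 XOR 01111011101100:
  1 XOR 0 = 1
  1 XOR 1 = 0
  1 XOR 1 = 0
  1 XOR 1 = 0
  0 XOR 1 = 1
  1 XOR 0 = 1
  1 XOR 1 = 0
  1 XOR 1 = 0
  0 XOR 1 = 1
  1 XOR 0 = 1
  1 XOR 1 = 0
  0 XOR 1 = 1
  0 XOR 0 = 0
  1 XOR 0 = 1
= 10001100110101


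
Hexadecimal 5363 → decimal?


Positional values:
Position 0: 3 × 16^0 = 3 × 1 = 3
Position 1: 6 × 16^1 = 6 × 16 = 96
Position 2: 3 × 16^2 = 3 × 256 = 768
Position 3: 5 × 16^3 = 5 × 4096 = 20480
Sum = 3 + 96 + 768 + 20480
= 21347


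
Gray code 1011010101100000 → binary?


Gray code: 1011010101100000
MSB stays the same: 1
Each subsequent bit = prev_binary XOR current_gray:
  B[1] = 1 XOR 0 = 1
  B[2] = 1 XOR 1 = 0
  B[3] = 0 XOR 1 = 1
  B[4] = 1 XOR 0 = 1
  B[5] = 1 XOR 1 = 0
  B[6] = 0 XOR 0 = 0
  B[7] = 0 XOR 1 = 1
  B[8] = 1 XOR 0 = 1
  B[9] = 1 XOR 1 = 0
  B[10] = 0 XOR 1 = 1
  B[11] = 1 XOR 0 = 1
  B[12] = 1 XOR 0 = 1
  B[13] = 1 XOR 0 = 1
  B[14] = 1 XOR 0 = 1
  B[15] = 1 XOR 0 = 1
= 1101100110111111 (55743 decimal)


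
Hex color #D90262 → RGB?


Hex: #D90262
R = D9₁₆ = 217
G = 02₁₆ = 2
B = 62₁₆ = 98
= RGB(217, 2, 98)


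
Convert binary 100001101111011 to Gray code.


Binary: 100001101111011
Gray code: G = B XOR (B >> 1)
B >> 1 = 010000110111101
100001101111011 XOR 010000110111101:
  1 XOR 0 = 1
  0 XOR 1 = 1
  0 XOR 0 = 0
  0 XOR 0 = 0
  0 XOR 0 = 0
  1 XOR 0 = 1
  1 XOR 1 = 0
  0 XOR 1 = 1
  1 XOR 0 = 1
  1 XOR 1 = 0
  1 XOR 1 = 0
  1 XOR 1 = 0
  0 XOR 1 = 1
  1 XOR 0 = 1
  1 XOR 1 = 0
= 110001011000110


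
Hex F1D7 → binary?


Each hex digit → 4 binary bits:
  F = 1111
  1 = 0001
  D = 1101
  7 = 0111
Concatenate: 1111 0001 1101 0111
= 1111000111010111


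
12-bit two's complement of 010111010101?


Original: 010111010101
Step 1 - Invert all bits: 101000101010
Step 2 - Add 1: 101000101010 + 1
= 101000101011 (represents -1493)


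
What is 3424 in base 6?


Divide by 6 repeatedly:
3424 ÷ 6 = 570 remainder 4
570 ÷ 6 = 95 remainder 0
95 ÷ 6 = 15 remainder 5
15 ÷ 6 = 2 remainder 3
2 ÷ 6 = 0 remainder 2
Reading remainders bottom-up:
= 23504
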